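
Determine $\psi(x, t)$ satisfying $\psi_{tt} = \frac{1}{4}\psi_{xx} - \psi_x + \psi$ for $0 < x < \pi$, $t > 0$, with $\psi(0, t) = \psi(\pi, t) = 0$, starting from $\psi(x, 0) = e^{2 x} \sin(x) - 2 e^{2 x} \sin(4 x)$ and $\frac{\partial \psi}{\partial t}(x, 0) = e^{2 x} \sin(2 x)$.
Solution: Substitute $\psi = e^{2x}u$, i.e. $u = e^{-2x}\psi$.
By the product rule, $\psi_x = e^{2x}(u_x + 2u)$, $\psi_{xx} = e^{2x}(u_{xx} + 4u_x + 4u)$, $\psi_{tt} = e^{2x}u_{tt}$.
Substituting into the PDE and dividing by $e^{2x}$: $u_{tt} = \frac{1}{4}(u_{xx} + 4u_x + 4u) - (u_x + 2u) + u$.
The lower-order terms cancel, leaving the standard wave equation $u_{tt} = \frac{1}{4}u_{xx}$.
Initial data for $u$: $u(x,0) = e^{-2x}\psi(x,0) = \sin(x) - 2 \sin(4 x)$; $u_t(x,0) = e^{-2x}\psi_t(x,0) = \sin(2 x)$. The boundary conditions carry over: $u(0,t) = u(\pi,t) = 0$.
Solve for $u$:
  Using separation of variables $u = X(x)T(t)$:
  Eigenfunctions: $\sin(nx)$, $n = 1, 2, 3, \ldots$
  General solution: $u(x, t) = \sum [A_n \cos(n t/2) + B_n \sin(n t/2)] \sin(nx)$
  From $u(x,0) = \sin(x) - 2 \sin(4 x)$: $A_1=1, A_4=-2$. From $u_t(x,0) = \sin(2 x)$, using $u_t(x,0) = \sum \omega_n B_n \sin(nx)$ with $\omega_n = n/2$: $B_2 = 1/1 = 1$.
Hence $u(x,t) = \sin(t) \sin(2 x) + \sin(x) \cos(t/2) - 2 \sin(4 x) \cos(2 t)$.
Transform back: $\psi(x,t) = e^{2x}u(x,t)$.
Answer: $\psi(x, t) = e^{2 x} \sin(t) \sin(2 x) + e^{2 x} \sin(x) \cos(t/2) - 2 e^{2 x} \sin(4 x) \cos(2 t)$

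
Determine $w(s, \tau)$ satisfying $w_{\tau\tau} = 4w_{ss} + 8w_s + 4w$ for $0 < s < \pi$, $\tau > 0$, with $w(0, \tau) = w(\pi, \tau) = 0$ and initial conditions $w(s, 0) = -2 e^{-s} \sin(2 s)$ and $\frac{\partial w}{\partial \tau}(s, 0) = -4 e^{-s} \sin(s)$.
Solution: Substitute $w = e^{-s}u$, i.e. $u = e^{s}w$.
By the product rule, $w_s = e^{-s}(u_s - u)$, $w_{ss} = e^{-s}(u_{ss} - 2u_s + u)$, $w_{\tau\tau} = e^{-s}u_{\tau\tau}$.
Substituting into the PDE and dividing by $e^{-s}$: $u_{\tau\tau} = 4(u_{ss} - 2u_s + u) + 8(u_s - u) + 4u$.
The lower-order terms cancel, leaving the standard wave equation $u_{\tau\tau} = 4u_{ss}$.
Initial data for $u$: $u(s,0) = e^{s}w(s,0) = -2 \sin(2 s)$; $u_{\tau}(s,0) = e^{s}w_{\tau}(s,0) = -4 \sin(s)$. The boundary conditions carry over: $u(0,\tau) = u(\pi,\tau) = 0$.
Solve for $u$:
  Using separation of variables $u = X(s)T(\tau)$:
  Eigenfunctions: $\sin(ns)$, $n = 1, 2, 3, \ldots$
  General solution: $u(s, \tau) = \sum [A_n \cos(2n \tau) + B_n \sin(2n \tau)] \sin(ns)$
  From $u(s,0) = -2 \sin(2 s)$: $A_2=-2$. From $u_{\tau}(s,0) = -4 \sin(s)$, using $u_{\tau}(s,0) = \sum \omega_n B_n \sin(ns)$ with $\omega_n = 2n$: $B_1 = (-4)/2 = -2$.
Hence $u(s,\tau) = -2 \sin(s) \sin(2 \tau) - 2 \sin(2 s) \cos(4 \tau)$.
Transform back: $w(s,\tau) = e^{-s}u(s,\tau)$.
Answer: $w(s, \tau) = -2 e^{-s} \sin(2 \tau) \sin(s) - 2 e^{-s} \sin(2 s) \cos(4 \tau)$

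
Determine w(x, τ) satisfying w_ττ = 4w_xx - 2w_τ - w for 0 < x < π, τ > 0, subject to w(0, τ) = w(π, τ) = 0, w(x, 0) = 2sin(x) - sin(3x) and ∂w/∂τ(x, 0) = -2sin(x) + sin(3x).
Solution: Substitute w = exp(-τ)u.
Then w_τ = exp(-τ)(u_τ - u), w_ττ = exp(-τ)(u_ττ - 2u_τ + u), w_xx = exp(-τ)u_xx; substituting and dividing by exp(-τ), the lower-order terms cancel: u_ττ = 4u_xx (standard wave equation).
Data for u: u(x,0) = w(x,0) = 2sin(x) - sin(3x); u_τ(x,0) = w_τ(x,0) + w(x,0) = 0. The boundary conditions carry over: u(0,τ) = u(π,τ) = 0.
Separating variables: u = Σ [A_n cos(ω_n τ) + B_n sin(ω_n τ)] sin(nx), ω_n = 2n. From ICs: A_1=2, A_3=-1.
So u(x,τ) = 2sin(x)cos(2τ) - sin(3x)cos(6τ), and w(x,τ) = exp(-τ)u(x,τ).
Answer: w(x, τ) = 2exp(-τ)sin(x)cos(2τ) - exp(-τ)sin(3x)cos(6τ)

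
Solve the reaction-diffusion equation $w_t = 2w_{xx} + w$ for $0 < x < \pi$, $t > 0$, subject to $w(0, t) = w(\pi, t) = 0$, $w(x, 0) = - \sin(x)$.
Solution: Substitute $w = e^{t}u$.
Then $w_t = e^{t}(u_t + u)$, $w_{xx} = e^{t}u_{xx}$; substituting and dividing by $e^{t}$, the lower-order terms cancel: $u_t = 2u_{xx}$ (standard heat equation).
Data for $u$: $u(x,0) = w(x,0) = - \sin(x)$. The boundary conditions carry over: $u(0,t) = u(\pi,t) = 0$.
Separating variables: $u = \sum c_n e^{-2n^2t} \sin(nx)$. From $u(x,0) = - \sin(x)$: $c_1=-1$.
So $u(x,t) = - e^{-2 t} \sin(x)$, and $w(x,t) = e^{t}u(x,t)$.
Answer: $w(x, t) = - e^{-t} \sin(x)$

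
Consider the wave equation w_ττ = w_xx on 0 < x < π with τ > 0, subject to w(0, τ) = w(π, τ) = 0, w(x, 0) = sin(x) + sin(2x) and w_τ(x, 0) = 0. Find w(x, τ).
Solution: Using separation of variables w = X(x)T(τ):
Eigenfunctions: sin(nx), n = 1, 2, 3, ...
General solution: w(x, τ) = Σ [A_n cos(n τ) + B_n sin(n τ)] sin(nx)
From w(x,0) = sin(x) + sin(2x): A_1=1, A_2=1. From w_τ(x,0) = 0: all B_n = 0.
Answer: w(x, τ) = sin(x)cos(τ) + sin(2x)cos(2τ)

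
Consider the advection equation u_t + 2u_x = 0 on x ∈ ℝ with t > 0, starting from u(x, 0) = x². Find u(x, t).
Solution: By characteristics (dx/dt = 2), u(x,t) = f(x - 2t) with f = u(·, 0).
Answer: u(x, t) = 4t² - 4tx + x²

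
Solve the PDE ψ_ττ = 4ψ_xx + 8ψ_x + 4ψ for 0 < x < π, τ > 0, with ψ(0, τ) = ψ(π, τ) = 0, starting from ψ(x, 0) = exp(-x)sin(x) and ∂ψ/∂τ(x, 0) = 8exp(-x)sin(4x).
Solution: Substitute ψ = exp(-x)u, i.e. u = exp(x)ψ.
By the product rule, ψ_x = exp(-x)(u_x - u), ψ_xx = exp(-x)(u_xx - 2u_x + u), ψ_ττ = exp(-x)u_ττ.
Substituting into the PDE and dividing by exp(-x): u_ττ = 4(u_xx - 2u_x + u) + 8(u_x - u) + 4u.
The lower-order terms cancel, leaving the standard wave equation u_ττ = 4u_xx.
Initial data for u: u(x,0) = exp(x)ψ(x,0) = sin(x); u_τ(x,0) = exp(x)ψ_τ(x,0) = 8sin(4x). The boundary conditions carry over: u(0,τ) = u(π,τ) = 0.
Solve for u:
  Using separation of variables u = X(x)T(τ):
  Eigenfunctions: sin(nx), n = 1, 2, 3, ...
  General solution: u(x, τ) = Σ [A_n cos(2n τ) + B_n sin(2n τ)] sin(nx)
  From u(x,0) = sin(x): A_1=1. From u_τ(x,0) = 8sin(4x), using u_τ(x,0) = Σ ω_n B_n sin(nx) with ω_n = 2n: B_4 = 8/8 = 1.
Hence u(x,τ) = sin(x)cos(2τ) + sin(4x)sin(8τ).
Transform back: ψ(x,τ) = exp(-x)u(x,τ).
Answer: ψ(x, τ) = exp(-x)sin(x)cos(2τ) + exp(-x)sin(4x)sin(8τ)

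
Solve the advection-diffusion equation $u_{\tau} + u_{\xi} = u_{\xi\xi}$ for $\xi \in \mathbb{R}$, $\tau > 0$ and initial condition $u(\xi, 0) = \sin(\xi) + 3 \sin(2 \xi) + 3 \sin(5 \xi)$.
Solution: Change to a moving frame: let $\eta = \xi - \tau$, $\sigma = \tau$ and write $u(\xi,\tau) = w(\eta,\sigma)$.
By the chain rule $u_{\tau} = w_{\sigma} - w_{\eta}$, $u_{\xi} = w_{\eta}$, $u_{\xi\xi} = w_{\eta\eta}$.
Then $u_{\tau} + u_{\xi} = w_{\sigma}$: the advection term cancels and the PDE becomes the heat equation $w_{\sigma} = w_{\eta\eta}$ on $\eta \in \mathbb{R}$.
Initial data: $w(\eta,0) = u(\eta,0) = \sin(\eta) + 3 \sin(2 \eta) + 3 \sin(5 \eta)$.
On $\eta \in \mathbb{R}$ each mode satisfies $(\sin(n\eta))'' = -n^2 \sin(n\eta)$, so $e^{-n^2\sigma} \sin(n\eta)$ solves the heat equation; by superposition $w(\eta,\sigma) = \sum c_n e^{-n^2\sigma} \sin(n\eta)$.
Reading off the coefficients: $c_1=1, c_2=3, c_5=3$, so $w(\eta,\sigma) = e^{-\sigma} \sin(\eta) + 3 e^{-4 \sigma} \sin(2 \eta) + 3 e^{-25 \sigma} \sin(5 \eta)$.
Substituting back $\eta = \xi - \tau$, $\sigma = \tau$: $u(\xi,\tau) = w(\xi - \tau, \tau)$.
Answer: $u(\xi, \tau) = - e^{-\tau} \sin(\tau - \xi) - 3 e^{-4 \tau} \sin(2 \tau - 2 \xi) - 3 e^{-25 \tau} \sin(5 \tau - 5 \xi)$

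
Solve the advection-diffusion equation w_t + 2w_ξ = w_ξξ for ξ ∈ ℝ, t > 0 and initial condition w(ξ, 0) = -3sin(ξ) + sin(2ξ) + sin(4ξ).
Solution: Change to a moving frame: let η = ξ - 2t, σ = t and write w(ξ,t) = u(η,σ).
By the chain rule w_t = u_σ - 2u_η, w_ξ = u_η, w_ξξ = u_ηη.
Then w_t + 2w_ξ = u_σ: the advection term cancels and the PDE becomes the heat equation u_σ = u_ηη on η ∈ ℝ.
Initial data: u(η,0) = w(η,0) = -3sin(η) + sin(2η) + sin(4η).
On η ∈ ℝ each mode satisfies (sin(nη))″ = -n² sin(nη), so exp(-n²σ) sin(nη) solves the heat equation; by superposition u(η,σ) = Σ c_n exp(-n²σ) sin(nη).
Reading off the coefficients: c_1=-3, c_2=1, c_4=1, so u(η,σ) = -3exp(-σ)sin(η) + exp(-4σ)sin(2η) + exp(-16σ)sin(4η).
Substituting back η = ξ - 2t, σ = t: w(ξ,t) = u(ξ - 2t, t).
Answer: w(ξ, t) = 3exp(-t)sin(2t - ξ) - exp(-4t)sin(4t - 2ξ) - exp(-16t)sin(8t - 4ξ)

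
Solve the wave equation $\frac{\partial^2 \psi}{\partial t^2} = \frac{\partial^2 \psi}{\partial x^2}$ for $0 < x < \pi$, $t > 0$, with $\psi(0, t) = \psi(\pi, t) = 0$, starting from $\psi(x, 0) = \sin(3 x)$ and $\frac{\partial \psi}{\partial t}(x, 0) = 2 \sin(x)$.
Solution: Separating variables: $\psi = \sum [A_n \cos(\omega_n t) + B_n \sin(\omega_n t)] \sin(nx)$, $\omega_n = n$. From ICs ($B_n$ = velocity coefficient / $\omega_n$): $A_3=1, B_1=2$.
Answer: $\psi(x, t) = 2 \sin(t) \sin(x) + \sin(3 x) \cos(3 t)$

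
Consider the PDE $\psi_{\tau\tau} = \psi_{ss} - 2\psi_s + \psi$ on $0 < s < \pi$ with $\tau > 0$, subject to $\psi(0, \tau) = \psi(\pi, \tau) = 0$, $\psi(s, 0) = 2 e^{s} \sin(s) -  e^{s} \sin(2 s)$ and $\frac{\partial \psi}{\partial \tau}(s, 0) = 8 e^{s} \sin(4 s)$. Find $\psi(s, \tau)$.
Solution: Substitute $\psi = e^{s}u$.
Then $\psi_s = e^{s}(u_s + u)$, $\psi_{ss} = e^{s}(u_{ss} + 2u_s + u)$, $\psi_{\tau\tau} = e^{s}u_{\tau\tau}$; substituting and dividing by $e^{s}$, the lower-order terms cancel: $u_{\tau\tau} = u_{ss}$ (standard wave equation).
Data for $u$: $u(s,0) = e^{-s}\psi(s,0) = 2 \sin(s) - \sin(2 s)$; $u_{\tau}(s,0) = e^{-s}\psi_{\tau}(s,0) = 8 \sin(4 s)$. The boundary conditions carry over: $u(0,\tau) = u(\pi,\tau) = 0$.
Separating variables: $u = \sum [A_n \cos(\omega_n \tau) + B_n \sin(\omega_n \tau)] \sin(ns)$, $\omega_n = n$. From ICs ($B_n$ = velocity coefficient / $\omega_n$): $A_1=2, A_2=-1, B_4=2$.
So $u(s,\tau) = 2 \sin(s) \cos(\tau) - \sin(2 s) \cos(2 \tau) + 2 \sin(4 s) \sin(4 \tau)$, and $\psi(s,\tau) = e^{s}u(s,\tau)$.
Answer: $\psi(s, \tau) = 2 e^{s} \sin(4 \tau) \sin(4 s) + 2 e^{s} \sin(s) \cos(\tau) -  e^{s} \sin(2 s) \cos(2 \tau)$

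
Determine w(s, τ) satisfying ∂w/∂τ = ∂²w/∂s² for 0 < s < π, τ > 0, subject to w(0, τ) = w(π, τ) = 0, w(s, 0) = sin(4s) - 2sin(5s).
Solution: Using separation of variables w = X(s)T(τ):
Eigenfunctions: sin(ns), n = 1, 2, 3, ...
General solution: w(s, τ) = Σ c_n sin(ns) exp(-n² τ)
Matching w(s,0) = sin(4s) - 2sin(5s) term by term: c_4=1, c_5=-2.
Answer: w(s, τ) = exp(-16τ)sin(4s) - 2exp(-25τ)sin(5s)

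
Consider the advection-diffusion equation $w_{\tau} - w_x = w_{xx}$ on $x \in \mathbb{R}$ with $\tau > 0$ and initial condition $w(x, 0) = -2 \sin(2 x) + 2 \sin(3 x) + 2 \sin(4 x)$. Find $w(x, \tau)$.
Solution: Change to a moving frame: let $\eta = x + \tau$, $\sigma = \tau$ and write $w(x,\tau) = u(\eta,\sigma)$.
By the chain rule $w_{\tau} = u_{\sigma} + u_{\eta}$, $w_x = u_{\eta}$, $w_{xx} = u_{\eta\eta}$.
Then $w_{\tau} - w_x = u_{\sigma}$: the advection term cancels and the PDE becomes the heat equation $u_{\sigma} = u_{\eta\eta}$ on $\eta \in \mathbb{R}$.
Initial data: $u(\eta,0) = w(\eta,0) = -2 \sin(2 \eta) + 2 \sin(3 \eta) + 2 \sin(4 \eta)$.
On $\eta \in \mathbb{R}$ each mode satisfies $(\sin(n\eta))'' = -n^2 \sin(n\eta)$, so $e^{-n^2\sigma} \sin(n\eta)$ solves the heat equation; by superposition $u(\eta,\sigma) = \sum c_n e^{-n^2\sigma} \sin(n\eta)$.
Reading off the coefficients: $c_2=-2, c_3=2, c_4=2$, so $u(\eta,\sigma) = -2 e^{-4 \sigma} \sin(2 \eta) + 2 e^{-9 \sigma} \sin(3 \eta) + 2 e^{-16 \sigma} \sin(4 \eta)$.
Substituting back $\eta = x + \tau$, $\sigma = \tau$: $w(x,\tau) = u(x + \tau, \tau)$.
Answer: $w(x, \tau) = -2 e^{-4 \tau} \sin(2 \tau + 2 x) + 2 e^{-9 \tau} \sin(3 \tau + 3 x) + 2 e^{-16 \tau} \sin(4 \tau + 4 x)$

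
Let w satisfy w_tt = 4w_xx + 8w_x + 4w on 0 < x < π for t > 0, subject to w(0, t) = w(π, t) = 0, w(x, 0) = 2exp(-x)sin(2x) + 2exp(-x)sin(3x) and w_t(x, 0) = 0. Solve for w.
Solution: Substitute w = exp(-x)u.
Then w_x = exp(-x)(u_x - u), w_xx = exp(-x)(u_xx - 2u_x + u), w_tt = exp(-x)u_tt; substituting and dividing by exp(-x), the lower-order terms cancel: u_tt = 4u_xx (standard wave equation).
Data for u: u(x,0) = exp(x)w(x,0) = 2sin(2x) + 2sin(3x); u_t(x,0) = exp(x)w_t(x,0) = 0. The boundary conditions carry over: u(0,t) = u(π,t) = 0.
Separating variables: u = Σ [A_n cos(ω_n t) + B_n sin(ω_n t)] sin(nx), ω_n = 2n. From ICs: A_2=2, A_3=2.
So u(x,t) = 2sin(2x)cos(4t) + 2sin(3x)cos(6t), and w(x,t) = exp(-x)u(x,t).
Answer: w(x, t) = 2exp(-x)sin(2x)cos(4t) + 2exp(-x)sin(3x)cos(6t)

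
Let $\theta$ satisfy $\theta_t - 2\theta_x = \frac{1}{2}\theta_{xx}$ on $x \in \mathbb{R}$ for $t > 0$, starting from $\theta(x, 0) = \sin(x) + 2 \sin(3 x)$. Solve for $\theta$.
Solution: Change to a moving frame: let $\eta = x + 2t$, $\sigma = t$ and write $\theta(x,t) = u(\eta,\sigma)$.
By the chain rule $\theta_t = u_{\sigma} + 2u_{\eta}$, $\theta_x = u_{\eta}$, $\theta_{xx} = u_{\eta\eta}$.
Then $\theta_t - 2\theta_x = u_{\sigma}$: the advection term cancels and the PDE becomes the heat equation $u_{\sigma} = \frac{1}{2}u_{\eta\eta}$ on $\eta \in \mathbb{R}$.
Initial data: $u(\eta,0) = \theta(\eta,0) = \sin(\eta) + 2 \sin(3 \eta)$.
On $\eta \in \mathbb{R}$ each mode satisfies $(\sin(n\eta))'' = -n^2 \sin(n\eta)$, so $e^{-n^2\sigma/2} \sin(n\eta)$ solves the heat equation; by superposition $u(\eta,\sigma) = \sum c_n e^{-n^2\sigma/2} \sin(n\eta)$.
Reading off the coefficients: $c_1=1, c_3=2$, so $u(\eta,\sigma) = e^{-\sigma/2} \sin(\eta) + 2 e^{-9 \sigma/2} \sin(3 \eta)$.
Substituting back $\eta = x + 2t$, $\sigma = t$: $\theta(x,t) = u(x + 2t, t)$.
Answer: $\theta(x, t) = e^{-t/2} \sin(2 t + x) + 2 e^{-9 t/2} \sin(6 t + 3 x)$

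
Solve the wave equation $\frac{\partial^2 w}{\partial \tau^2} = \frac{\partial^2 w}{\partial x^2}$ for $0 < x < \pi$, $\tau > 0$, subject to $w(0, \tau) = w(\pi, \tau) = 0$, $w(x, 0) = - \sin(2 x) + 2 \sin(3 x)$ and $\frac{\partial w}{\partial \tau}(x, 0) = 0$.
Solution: Separating variables: $w = \sum [A_n \cos(\omega_n \tau) + B_n \sin(\omega_n \tau)] \sin(nx)$, $\omega_n = n$. From ICs: $A_2=-1, A_3=2$.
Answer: $w(x, \tau) = - \sin(2 x) \cos(2 \tau) + 2 \sin(3 x) \cos(3 \tau)$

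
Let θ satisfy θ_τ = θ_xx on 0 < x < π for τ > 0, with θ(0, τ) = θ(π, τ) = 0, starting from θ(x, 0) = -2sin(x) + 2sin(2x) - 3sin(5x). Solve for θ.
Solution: Using separation of variables θ = X(x)G(τ):
Eigenfunctions: sin(nx), n = 1, 2, 3, ...
General solution: θ(x, τ) = Σ c_n sin(nx) exp(-n² τ)
Matching θ(x,0) = -2sin(x) + 2sin(2x) - 3sin(5x) term by term: c_1=-2, c_2=2, c_5=-3.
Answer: θ(x, τ) = -2exp(-τ)sin(x) + 2exp(-4τ)sin(2x) - 3exp(-25τ)sin(5x)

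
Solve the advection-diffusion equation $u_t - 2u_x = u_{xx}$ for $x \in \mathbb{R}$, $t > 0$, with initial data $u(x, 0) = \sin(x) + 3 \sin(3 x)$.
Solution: Change to a moving frame: let $\eta = x + 2t$, $\sigma = t$ and write $u(x,t) = w(\eta,\sigma)$.
By the chain rule $u_t = w_{\sigma} + 2w_{\eta}$, $u_x = w_{\eta}$, $u_{xx} = w_{\eta\eta}$.
Then $u_t - 2u_x = w_{\sigma}$: the advection term cancels and the PDE becomes the heat equation $w_{\sigma} = w_{\eta\eta}$ on $\eta \in \mathbb{R}$.
Initial data: $w(\eta,0) = u(\eta,0) = \sin(\eta) + 3 \sin(3 \eta)$.
On $\eta \in \mathbb{R}$ each mode satisfies $(\sin(n\eta))'' = -n^2 \sin(n\eta)$, so $e^{-n^2\sigma} \sin(n\eta)$ solves the heat equation; by superposition $w(\eta,\sigma) = \sum c_n e^{-n^2\sigma} \sin(n\eta)$.
Reading off the coefficients: $c_1=1, c_3=3$, so $w(\eta,\sigma) = e^{-\sigma} \sin(\eta) + 3 e^{-9 \sigma} \sin(3 \eta)$.
Substituting back $\eta = x + 2t$, $\sigma = t$: $u(x,t) = w(x + 2t, t)$.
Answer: $u(x, t) = e^{-t} \sin(2 t + x) + 3 e^{-9 t} \sin(6 t + 3 x)$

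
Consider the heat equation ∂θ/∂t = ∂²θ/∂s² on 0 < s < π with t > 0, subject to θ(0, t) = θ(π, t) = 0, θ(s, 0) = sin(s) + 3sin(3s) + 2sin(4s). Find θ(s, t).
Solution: Separating variables: θ = Σ c_n exp(-n²t) sin(ns). From θ(s,0) = sin(s) + 3sin(3s) + 2sin(4s): c_1=1, c_3=3, c_4=2.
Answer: θ(s, t) = exp(-t)sin(s) + 3exp(-9t)sin(3s) + 2exp(-16t)sin(4s)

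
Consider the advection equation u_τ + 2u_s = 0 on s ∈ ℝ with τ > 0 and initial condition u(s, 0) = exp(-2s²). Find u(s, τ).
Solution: By characteristics (ds/dτ = 2), u(s,τ) = f(s - 2τ) with f = u(·, 0).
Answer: u(s, τ) = exp(-2(s - 2τ)²)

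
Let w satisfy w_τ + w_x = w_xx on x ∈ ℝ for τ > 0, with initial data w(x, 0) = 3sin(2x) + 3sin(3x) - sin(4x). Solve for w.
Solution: Change to a moving frame: let η = x - τ, σ = τ and write w(x,τ) = u(η,σ).
By the chain rule w_τ = u_σ - u_η, w_x = u_η, w_xx = u_ηη.
Then w_τ + w_x = u_σ: the advection term cancels and the PDE becomes the heat equation u_σ = u_ηη on η ∈ ℝ.
Initial data: u(η,0) = w(η,0) = 3sin(2η) + 3sin(3η) - sin(4η).
On η ∈ ℝ each mode satisfies (sin(nη))″ = -n² sin(nη), so exp(-n²σ) sin(nη) solves the heat equation; by superposition u(η,σ) = Σ c_n exp(-n²σ) sin(nη).
Reading off the coefficients: c_2=3, c_3=3, c_4=-1, so u(η,σ) = 3exp(-4σ)sin(2η) + 3exp(-9σ)sin(3η) - exp(-16σ)sin(4η).
Substituting back η = x - τ, σ = τ: w(x,τ) = u(x - τ, τ).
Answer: w(x, τ) = 3exp(-4τ)sin(2x - 2τ) + 3exp(-9τ)sin(3x - 3τ) - exp(-16τ)sin(4x - 4τ)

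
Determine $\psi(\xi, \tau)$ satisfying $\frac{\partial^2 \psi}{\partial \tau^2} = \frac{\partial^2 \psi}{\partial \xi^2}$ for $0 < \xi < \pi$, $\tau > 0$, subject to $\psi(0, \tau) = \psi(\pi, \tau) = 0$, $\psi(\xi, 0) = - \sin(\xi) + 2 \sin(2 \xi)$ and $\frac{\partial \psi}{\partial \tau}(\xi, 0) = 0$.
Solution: Using separation of variables $\psi = X(\xi)T(\tau)$:
Eigenfunctions: $\sin(n\xi)$, $n = 1, 2, 3, \ldots$
General solution: $\psi(\xi, \tau) = \sum [A_n \cos(n \tau) + B_n \sin(n \tau)] \sin(n\xi)$
From $\psi(\xi,0) = - \sin(\xi) + 2 \sin(2 \xi)$: $A_1=-1, A_2=2$. From $\psi_{\tau}(\xi,0) = 0$: all $B_n = 0$.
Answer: $\psi(\xi, \tau) = - \sin(\xi) \cos(\tau) + 2 \sin(2 \xi) \cos(2 \tau)$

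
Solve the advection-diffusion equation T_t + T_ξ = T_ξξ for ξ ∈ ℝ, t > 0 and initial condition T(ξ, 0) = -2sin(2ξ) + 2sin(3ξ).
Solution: Moving frame: η = ξ - t, σ = t, T = u(η,σ), so T_t = u_σ - u_η and T_ξξ = u_ηη.
Hence T_t + T_ξ = u_σ and the PDE becomes the heat equation u_σ = u_ηη on η ∈ ℝ.
Initial data: u(η,0) = T(η,0) = -2sin(2η) + 2sin(3η). Each mode sin(nη) decays as exp(-n²σ) on ℝ, so u(η,σ) = Σ c_n exp(-n²σ) sin(nη) with c_2=-2, c_3=2: u(η,σ) = -2exp(-4σ)sin(2η) + 2exp(-9σ)sin(3η).
Substituting back: T(ξ,t) = u(ξ - t, t).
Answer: T(ξ, t) = 2exp(-4t)sin(2t - 2ξ) - 2exp(-9t)sin(3t - 3ξ)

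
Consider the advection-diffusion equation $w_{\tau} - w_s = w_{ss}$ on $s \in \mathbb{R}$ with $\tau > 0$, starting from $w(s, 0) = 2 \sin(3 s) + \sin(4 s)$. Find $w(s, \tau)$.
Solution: Moving frame: $\eta = s + \tau$, $\sigma = \tau$, $w = u(\eta,\sigma)$, so $w_{\tau} = u_{\sigma} + u_{\eta}$ and $w_{ss} = u_{\eta\eta}$.
Hence $w_{\tau} - w_s = u_{\sigma}$ and the PDE becomes the heat equation $u_{\sigma} = u_{\eta\eta}$ on $\eta \in \mathbb{R}$.
Initial data: $u(\eta,0) = w(\eta,0) = 2 \sin(3 \eta) + \sin(4 \eta)$. Each mode $\sin(n\eta)$ decays as $e^{-n^2\sigma}$ on $\mathbb{R}$, so $u(\eta,\sigma) = \sum c_n e^{-n^2\sigma} \sin(n\eta)$ with $c_3=2, c_4=1$: $u(\eta,\sigma) = 2 e^{-9 \sigma} \sin(3 \eta) + e^{-16 \sigma} \sin(4 \eta)$.
Substituting back: $w(s,\tau) = u(s + \tau, \tau)$.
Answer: $w(s, \tau) = 2 e^{-9 \tau} \sin(3 \tau + 3 s) + e^{-16 \tau} \sin(4 \tau + 4 s)$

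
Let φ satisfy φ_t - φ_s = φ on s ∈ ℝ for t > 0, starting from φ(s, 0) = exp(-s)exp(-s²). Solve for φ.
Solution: Substitute φ = exp(-s)u, i.e. u = exp(s)φ.
By the product rule, φ_s = exp(-s)(u_s - u), φ_t = exp(-s)u_t.
Substituting into the PDE and dividing by exp(-s): u_t - (u_s - u) = u.
The lower-order terms cancel, leaving the standard advection equation u_t - u_s = 0.
Initial data for u: u(s,0) = exp(s)φ(s,0) = exp(-s²).
Solve for u:
  By method of characteristics (waves move left with speed 1):
  Along characteristics s + t = const, u is constant, so u(s,t) = f(s + t) with f = u(·, 0).
Hence u(s,t) = exp(-(s + t)²).
Transform back: φ(s,t) = exp(-s)u(s,t).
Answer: φ(s, t) = exp(-s)exp(-(s + t)²)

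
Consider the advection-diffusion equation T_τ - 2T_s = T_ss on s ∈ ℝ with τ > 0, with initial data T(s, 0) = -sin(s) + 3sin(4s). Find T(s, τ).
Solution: Moving frame: η = s + 2τ, σ = τ, T = u(η,σ), so T_τ = u_σ + 2u_η and T_ss = u_ηη.
Hence T_τ - 2T_s = u_σ and the PDE becomes the heat equation u_σ = u_ηη on η ∈ ℝ.
Initial data: u(η,0) = T(η,0) = -sin(η) + 3sin(4η). Each mode sin(nη) decays as exp(-n²σ) on ℝ, so u(η,σ) = Σ c_n exp(-n²σ) sin(nη) with c_1=-1, c_4=3: u(η,σ) = -exp(-σ)sin(η) + 3exp(-16σ)sin(4η).
Substituting back: T(s,τ) = u(s + 2τ, τ).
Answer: T(s, τ) = -exp(-τ)sin(s + 2τ) + 3exp(-16τ)sin(4s + 8τ)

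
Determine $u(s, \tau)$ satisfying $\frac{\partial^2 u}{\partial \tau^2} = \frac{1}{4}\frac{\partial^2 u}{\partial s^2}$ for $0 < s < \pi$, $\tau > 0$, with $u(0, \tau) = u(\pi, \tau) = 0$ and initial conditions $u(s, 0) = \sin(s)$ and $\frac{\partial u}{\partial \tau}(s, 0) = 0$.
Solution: Using separation of variables $u = X(s)T(\tau)$:
Eigenfunctions: $\sin(ns)$, $n = 1, 2, 3, \ldots$
General solution: $u(s, \tau) = \sum [A_n \cos(n \tau/2) + B_n \sin(n \tau/2)] \sin(ns)$
From $u(s,0) = \sin(s)$: $A_1=1$. From $u_{\tau}(s,0) = 0$: all $B_n = 0$.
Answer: $u(s, \tau) = \sin(s) \cos(\tau/2)$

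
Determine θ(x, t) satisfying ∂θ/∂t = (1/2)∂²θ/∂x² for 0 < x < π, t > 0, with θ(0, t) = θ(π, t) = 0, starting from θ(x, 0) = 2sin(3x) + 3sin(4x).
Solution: Separating variables: θ = Σ c_n exp(-n²t/2) sin(nx). From θ(x,0) = 2sin(3x) + 3sin(4x): c_3=2, c_4=3.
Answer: θ(x, t) = 3exp(-8t)sin(4x) + 2exp(-9t/2)sin(3x)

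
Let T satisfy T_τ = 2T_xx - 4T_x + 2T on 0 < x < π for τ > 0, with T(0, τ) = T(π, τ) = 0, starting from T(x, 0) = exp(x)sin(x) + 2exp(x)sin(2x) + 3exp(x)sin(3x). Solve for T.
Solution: Substitute T = exp(x)u.
Then T_x = exp(x)(u_x + u), T_xx = exp(x)(u_xx + 2u_x + u), T_τ = exp(x)u_τ; substituting and dividing by exp(x), the lower-order terms cancel: u_τ = 2u_xx (standard heat equation).
Data for u: u(x,0) = exp(-x)T(x,0) = sin(x) + 2sin(2x) + 3sin(3x). The boundary conditions carry over: u(0,τ) = u(π,τ) = 0.
Separating variables: u = Σ c_n exp(-2n²τ) sin(nx). From u(x,0) = sin(x) + 2sin(2x) + 3sin(3x): c_1=1, c_2=2, c_3=3.
So u(x,τ) = exp(-2τ)sin(x) + 2exp(-8τ)sin(2x) + 3exp(-18τ)sin(3x), and T(x,τ) = exp(x)u(x,τ).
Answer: T(x, τ) = exp(x)exp(-2τ)sin(x) + 2exp(x)exp(-8τ)sin(2x) + 3exp(x)exp(-18τ)sin(3x)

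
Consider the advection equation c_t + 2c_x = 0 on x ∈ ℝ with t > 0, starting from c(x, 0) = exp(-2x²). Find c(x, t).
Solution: By method of characteristics (waves move right with speed 2):
Along characteristics x - 2t = const, c is constant, so c(x,t) = f(x - 2t) with f = c(·, 0).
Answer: c(x, t) = exp(-2(-2t + x)²)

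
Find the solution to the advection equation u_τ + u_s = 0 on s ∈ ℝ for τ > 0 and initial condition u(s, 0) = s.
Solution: By method of characteristics (waves move right with speed 1):
Along characteristics s - τ = const, u is constant, so u(s,τ) = f(s - τ) with f = u(·, 0).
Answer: u(s, τ) = s - τ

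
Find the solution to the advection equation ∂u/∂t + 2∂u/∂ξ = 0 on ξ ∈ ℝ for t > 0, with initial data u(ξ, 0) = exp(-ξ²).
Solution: By method of characteristics (waves move right with speed 2):
Along characteristics ξ - 2t = const, u is constant, so u(ξ,t) = f(ξ - 2t) with f = u(·, 0).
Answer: u(ξ, t) = exp(-(-2t + ξ)²)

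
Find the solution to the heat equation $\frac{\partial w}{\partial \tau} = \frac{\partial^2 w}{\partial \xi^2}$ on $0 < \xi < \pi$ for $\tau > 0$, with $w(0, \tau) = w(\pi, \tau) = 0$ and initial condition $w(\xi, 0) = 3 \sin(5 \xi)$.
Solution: Using separation of variables $w = X(\xi)T(\tau)$:
Eigenfunctions: $\sin(n\xi)$, $n = 1, 2, 3, \ldots$
General solution: $w(\xi, \tau) = \sum c_n \sin(n\xi) e^{-n^2 \tau}$
Matching $w(\xi,0) = 3 \sin(5 \xi)$ term by term: $c_5=3$.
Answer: $w(\xi, \tau) = 3 e^{-25 \tau} \sin(5 \xi)$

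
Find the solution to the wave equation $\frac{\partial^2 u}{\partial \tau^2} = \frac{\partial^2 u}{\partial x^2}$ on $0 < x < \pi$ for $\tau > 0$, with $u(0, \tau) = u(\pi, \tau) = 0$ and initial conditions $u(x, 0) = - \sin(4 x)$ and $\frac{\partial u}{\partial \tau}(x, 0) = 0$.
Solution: Using separation of variables $u = X(x)T(\tau)$:
Eigenfunctions: $\sin(nx)$, $n = 1, 2, 3, \ldots$
General solution: $u(x, \tau) = \sum [A_n \cos(n \tau) + B_n \sin(n \tau)] \sin(nx)$
From $u(x,0) = - \sin(4 x)$: $A_4=-1$. From $u_{\tau}(x,0) = 0$: all $B_n = 0$.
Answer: $u(x, \tau) = - \sin(4 x) \cos(4 \tau)$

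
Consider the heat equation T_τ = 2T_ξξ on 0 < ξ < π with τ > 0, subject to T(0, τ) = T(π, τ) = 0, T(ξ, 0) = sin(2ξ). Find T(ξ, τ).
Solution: Using separation of variables T = X(ξ)G(τ):
Eigenfunctions: sin(nξ), n = 1, 2, 3, ...
General solution: T(ξ, τ) = Σ c_n sin(nξ) exp(-2n² τ)
Matching T(ξ,0) = sin(2ξ) term by term: c_2=1.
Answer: T(ξ, τ) = exp(-8τ)sin(2ξ)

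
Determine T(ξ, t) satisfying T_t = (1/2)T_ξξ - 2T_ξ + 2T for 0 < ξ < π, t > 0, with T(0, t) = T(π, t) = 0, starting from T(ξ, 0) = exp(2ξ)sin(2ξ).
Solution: Substitute T = exp(2ξ)u.
Then T_ξ = exp(2ξ)(u_ξ + 2u), T_ξξ = exp(2ξ)(u_ξξ + 4u_ξ + 4u), T_t = exp(2ξ)u_t; substituting and dividing by exp(2ξ), the lower-order terms cancel: u_t = (1/2)u_ξξ (standard heat equation).
Data for u: u(ξ,0) = exp(-2ξ)T(ξ,0) = sin(2ξ). The boundary conditions carry over: u(0,t) = u(π,t) = 0.
Separating variables: u = Σ c_n exp(-n²t/2) sin(nξ). From u(ξ,0) = sin(2ξ): c_2=1.
So u(ξ,t) = exp(-2t)sin(2ξ), and T(ξ,t) = exp(2ξ)u(ξ,t).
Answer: T(ξ, t) = exp(-2t)exp(2ξ)sin(2ξ)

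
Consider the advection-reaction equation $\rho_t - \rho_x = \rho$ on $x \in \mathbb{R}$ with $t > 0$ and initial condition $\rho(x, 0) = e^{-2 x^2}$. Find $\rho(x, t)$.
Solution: Substitute $\rho = e^{t}u$.
Then $\rho_t = e^{t}(u_t + u)$, $\rho_x = e^{t}u_x$; substituting and dividing by $e^{t}$, the lower-order terms cancel: $u_t - u_x = 0$ (standard advection equation).
Data for $u$: $u(x,0) = \rho(x,0) = e^{-2 x^2}$.
By characteristics ($dx/dt = -1$), $u(x,t) = f(x + t)$ with $f = u( \cdot , 0)$.
So $u(x,t) = e^{-2 (t + x)^2}$, and $\rho(x,t) = e^{t}u(x,t)$.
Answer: $\rho(x, t) = e^{t} e^{-2 (t + x)^2}$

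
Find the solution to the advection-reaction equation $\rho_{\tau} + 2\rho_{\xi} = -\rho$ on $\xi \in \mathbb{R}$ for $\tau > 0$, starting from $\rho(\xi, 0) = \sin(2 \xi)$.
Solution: Substitute $\rho = e^{-\tau}u$, i.e. $u = e^{\tau}\rho$.
By the product rule, $\rho_{\tau} = e^{-\tau}(u_{\tau} - u)$, $\rho_{\xi} = e^{-\tau}u_{\xi}$.
Substituting into the PDE and dividing by $e^{-\tau}$: $u_{\tau} - u + 2u_{\xi} = -u$.
The lower-order terms cancel, leaving the standard advection equation $u_{\tau} + 2u_{\xi} = 0$.
Initial data for $u$: $u(\xi,0) = \rho(\xi,0) = \sin(2 \xi)$.
Solve for $u$:
  By method of characteristics (waves move right with speed 2):
  Along characteristics $\xi - 2\tau =$ const, $u$ is constant, so $u(\xi,\tau) = f(\xi - 2\tau)$ with $f = u( \cdot , 0)$.
Hence $u(\xi,\tau) = \sin(2 \xi - 4 \tau)$.
Transform back: $\rho(\xi,\tau) = e^{-\tau}u(\xi,\tau)$.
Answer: $\rho(\xi, \tau) = - e^{-\tau} \sin(4 \tau - 2 \xi)$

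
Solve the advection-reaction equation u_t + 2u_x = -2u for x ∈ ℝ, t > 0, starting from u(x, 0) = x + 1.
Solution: Substitute u = exp(-2t)w, i.e. w = exp(2t)u.
By the product rule, u_t = exp(-2t)(w_t - 2w), u_x = exp(-2t)w_x.
Substituting into the PDE and dividing by exp(-2t): w_t - 2w + 2w_x = -2w.
The lower-order terms cancel, leaving the standard advection equation w_t + 2w_x = 0.
Initial data for w: w(x,0) = u(x,0) = x + 1.
Solve for w:
  By method of characteristics (waves move right with speed 2):
  Along characteristics x - 2t = const, w is constant, so w(x,t) = f(x - 2t) with f = w(·, 0).
Hence w(x,t) = -2t + x + 1.
Transform back: u(x,t) = exp(-2t)w(x,t).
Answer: u(x, t) = -2texp(-2t) + xexp(-2t) + exp(-2t)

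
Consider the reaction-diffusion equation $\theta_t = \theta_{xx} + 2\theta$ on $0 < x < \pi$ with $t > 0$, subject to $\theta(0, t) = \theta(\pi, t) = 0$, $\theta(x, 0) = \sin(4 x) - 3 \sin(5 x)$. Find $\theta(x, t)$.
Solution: Substitute $\theta = e^{2t}u$.
Then $\theta_t = e^{2t}(u_t + 2u)$, $\theta_{xx} = e^{2t}u_{xx}$; substituting and dividing by $e^{2t}$, the lower-order terms cancel: $u_t = u_{xx}$ (standard heat equation).
Data for $u$: $u(x,0) = \theta(x,0) = \sin(4 x) - 3 \sin(5 x)$. The boundary conditions carry over: $u(0,t) = u(\pi,t) = 0$.
Separating variables: $u = \sum c_n e^{-n^2t} \sin(nx)$. From $u(x,0) = \sin(4 x) - 3 \sin(5 x)$: $c_4=1, c_5=-3$.
So $u(x,t) = e^{-16 t} \sin(4 x) - 3 e^{-25 t} \sin(5 x)$, and $\theta(x,t) = e^{2t}u(x,t)$.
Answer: $\theta(x, t) = e^{-14 t} \sin(4 x) - 3 e^{-23 t} \sin(5 x)$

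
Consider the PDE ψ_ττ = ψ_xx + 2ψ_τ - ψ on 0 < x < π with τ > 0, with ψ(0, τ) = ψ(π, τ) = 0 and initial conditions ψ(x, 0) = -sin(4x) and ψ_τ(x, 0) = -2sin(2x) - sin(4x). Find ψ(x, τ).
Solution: Substitute ψ = exp(τ)u, i.e. u = exp(-τ)ψ.
By the product rule, ψ_τ = exp(τ)(u_τ + u), ψ_ττ = exp(τ)(u_ττ + 2u_τ + u), ψ_xx = exp(τ)u_xx.
Substituting into the PDE and dividing by exp(τ): u_ττ + 2u_τ + u = u_xx + 2(u_τ + u) - u.
The lower-order terms cancel, leaving the standard wave equation u_ττ = u_xx.
Initial data for u: u(x,0) = ψ(x,0) = -sin(4x); u_τ(x,0) = ψ_τ(x,0) - ψ(x,0) = -2sin(2x). The boundary conditions carry over: u(0,τ) = u(π,τ) = 0.
Solve for u:
  Using separation of variables u = X(x)T(τ):
  Eigenfunctions: sin(nx), n = 1, 2, 3, ...
  General solution: u(x, τ) = Σ [A_n cos(n τ) + B_n sin(n τ)] sin(nx)
  From u(x,0) = -sin(4x): A_4=-1. From u_τ(x,0) = -2sin(2x), using u_τ(x,0) = Σ ω_n B_n sin(nx) with ω_n = n: B_2 = (-2)/2 = -1.
Hence u(x,τ) = -sin(2x)sin(2τ) - sin(4x)cos(4τ).
Transform back: ψ(x,τ) = exp(τ)u(x,τ).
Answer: ψ(x, τ) = -exp(τ)sin(2x)sin(2τ) - exp(τ)sin(4x)cos(4τ)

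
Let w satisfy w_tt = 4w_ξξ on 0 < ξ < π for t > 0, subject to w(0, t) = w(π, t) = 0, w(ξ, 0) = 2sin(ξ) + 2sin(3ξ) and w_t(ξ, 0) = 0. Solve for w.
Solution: Using separation of variables w = X(ξ)T(t):
Eigenfunctions: sin(nξ), n = 1, 2, 3, ...
General solution: w(ξ, t) = Σ [A_n cos(2n t) + B_n sin(2n t)] sin(nξ)
From w(ξ,0) = 2sin(ξ) + 2sin(3ξ): A_1=2, A_3=2. From w_t(ξ,0) = 0: all B_n = 0.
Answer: w(ξ, t) = 2sin(ξ)cos(2t) + 2sin(3ξ)cos(6t)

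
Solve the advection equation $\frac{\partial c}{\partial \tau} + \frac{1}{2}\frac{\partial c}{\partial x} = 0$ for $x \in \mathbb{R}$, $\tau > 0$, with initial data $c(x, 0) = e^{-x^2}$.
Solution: By characteristics ($dx/d\tau = 1/2$), $c(x,\tau) = f(x - \frac{1}{2}\tau)$ with $f = c( \cdot , 0)$.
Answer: $c(x, \tau) = e^{-(-\tau/2 + x)^2}$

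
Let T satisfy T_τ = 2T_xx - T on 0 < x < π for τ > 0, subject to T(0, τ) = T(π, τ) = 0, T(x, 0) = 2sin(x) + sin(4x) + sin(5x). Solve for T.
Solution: Substitute T = exp(-τ)u.
Then T_τ = exp(-τ)(u_τ - u), T_xx = exp(-τ)u_xx; substituting and dividing by exp(-τ), the lower-order terms cancel: u_τ = 2u_xx (standard heat equation).
Data for u: u(x,0) = T(x,0) = 2sin(x) + sin(4x) + sin(5x). The boundary conditions carry over: u(0,τ) = u(π,τ) = 0.
Separating variables: u = Σ c_n exp(-2n²τ) sin(nx). From u(x,0) = 2sin(x) + sin(4x) + sin(5x): c_1=2, c_4=1, c_5=1.
So u(x,τ) = 2exp(-2τ)sin(x) + exp(-32τ)sin(4x) + exp(-50τ)sin(5x), and T(x,τ) = exp(-τ)u(x,τ).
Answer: T(x, τ) = 2exp(-3τ)sin(x) + exp(-33τ)sin(4x) + exp(-51τ)sin(5x)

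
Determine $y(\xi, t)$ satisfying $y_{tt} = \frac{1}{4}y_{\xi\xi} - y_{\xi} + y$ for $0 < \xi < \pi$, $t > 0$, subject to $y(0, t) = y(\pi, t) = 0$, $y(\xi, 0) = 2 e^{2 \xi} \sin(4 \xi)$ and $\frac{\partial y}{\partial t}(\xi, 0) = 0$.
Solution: Substitute $y = e^{2\xi}u$.
Then $y_{\xi} = e^{2\xi}(u_{\xi} + 2u)$, $y_{\xi\xi} = e^{2\xi}(u_{\xi\xi} + 4u_{\xi} + 4u)$, $y_{tt} = e^{2\xi}u_{tt}$; substituting and dividing by $e^{2\xi}$, the lower-order terms cancel: $u_{tt} = \frac{1}{4}u_{\xi\xi}$ (standard wave equation).
Data for $u$: $u(\xi,0) = e^{-2\xi}y(\xi,0) = 2 \sin(4 \xi)$; $u_t(\xi,0) = e^{-2\xi}y_t(\xi,0) = 0$. The boundary conditions carry over: $u(0,t) = u(\pi,t) = 0$.
Separating variables: $u = \sum [A_n \cos(\omega_n t) + B_n \sin(\omega_n t)] \sin(n\xi)$, $\omega_n = n/2$. From ICs: $A_4=2$.
So $u(\xi,t) = 2 \sin(4 \xi) \cos(2 t)$, and $y(\xi,t) = e^{2\xi}u(\xi,t)$.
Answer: $y(\xi, t) = 2 e^{2 \xi} \sin(4 \xi) \cos(2 t)$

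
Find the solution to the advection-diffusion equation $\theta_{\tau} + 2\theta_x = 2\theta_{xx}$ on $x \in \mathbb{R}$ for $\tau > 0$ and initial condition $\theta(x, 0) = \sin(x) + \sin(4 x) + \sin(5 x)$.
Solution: Change to a moving frame: let $\eta = x - 2\tau$, $\sigma = \tau$ and write $\theta(x,\tau) = u(\eta,\sigma)$.
By the chain rule $\theta_{\tau} = u_{\sigma} - 2u_{\eta}$, $\theta_x = u_{\eta}$, $\theta_{xx} = u_{\eta\eta}$.
Then $\theta_{\tau} + 2\theta_x = u_{\sigma}$: the advection term cancels and the PDE becomes the heat equation $u_{\sigma} = 2u_{\eta\eta}$ on $\eta \in \mathbb{R}$.
Initial data: $u(\eta,0) = \theta(\eta,0) = \sin(\eta) + \sin(4 \eta) + \sin(5 \eta)$.
On $\eta \in \mathbb{R}$ each mode satisfies $(\sin(n\eta))'' = -n^2 \sin(n\eta)$, so $e^{-2n^2\sigma} \sin(n\eta)$ solves the heat equation; by superposition $u(\eta,\sigma) = \sum c_n e^{-2n^2\sigma} \sin(n\eta)$.
Reading off the coefficients: $c_1=1, c_4=1, c_5=1$, so $u(\eta,\sigma) = e^{-2 \sigma} \sin(\eta) + e^{-32 \sigma} \sin(4 \eta) + e^{-50 \sigma} \sin(5 \eta)$.
Substituting back $\eta = x - 2\tau$, $\sigma = \tau$: $\theta(x,\tau) = u(x - 2\tau, \tau)$.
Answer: $\theta(x, \tau) = - e^{-2 \tau} \sin(2 \tau - x) -  e^{-32 \tau} \sin(8 \tau - 4 x) -  e^{-50 \tau} \sin(10 \tau - 5 x)$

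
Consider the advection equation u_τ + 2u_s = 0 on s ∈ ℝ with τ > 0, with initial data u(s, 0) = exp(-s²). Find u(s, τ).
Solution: By method of characteristics (waves move right with speed 2):
Along characteristics s - 2τ = const, u is constant, so u(s,τ) = f(s - 2τ) with f = u(·, 0).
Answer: u(s, τ) = exp(-(s - 2τ)²)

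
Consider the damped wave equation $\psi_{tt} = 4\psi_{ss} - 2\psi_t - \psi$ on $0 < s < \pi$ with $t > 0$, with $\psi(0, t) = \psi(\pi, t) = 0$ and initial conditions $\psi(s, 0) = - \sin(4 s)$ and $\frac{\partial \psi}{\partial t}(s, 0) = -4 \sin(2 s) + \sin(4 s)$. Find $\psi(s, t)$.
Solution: Substitute $\psi = e^{-t}u$, i.e. $u = e^{t}\psi$.
By the product rule, $\psi_t = e^{-t}(u_t - u)$, $\psi_{tt} = e^{-t}(u_{tt} - 2u_t + u)$, $\psi_{ss} = e^{-t}u_{ss}$.
Substituting into the PDE and dividing by $e^{-t}$: $u_{tt} - 2u_t + u = 4u_{ss} - 2(u_t - u) - u$.
The lower-order terms cancel, leaving the standard wave equation $u_{tt} = 4u_{ss}$.
Initial data for $u$: $u(s,0) = \psi(s,0) = - \sin(4 s)$; $u_t(s,0) = \psi_t(s,0) + \psi(s,0) = -4 \sin(2 s)$. The boundary conditions carry over: $u(0,t) = u(\pi,t) = 0$.
Solve for $u$:
  Using separation of variables $u = X(s)T(t)$:
  Eigenfunctions: $\sin(ns)$, $n = 1, 2, 3, \ldots$
  General solution: $u(s, t) = \sum [A_n \cos(2n t) + B_n \sin(2n t)] \sin(ns)$
  From $u(s,0) = - \sin(4 s)$: $A_4=-1$. From $u_t(s,0) = -4 \sin(2 s)$, using $u_t(s,0) = \sum \omega_n B_n \sin(ns)$ with $\omega_n = 2n$: $B_2 = (-4)/4 = -1$.
Hence $u(s,t) = - \sin(2 s) \sin(4 t) - \sin(4 s) \cos(8 t)$.
Transform back: $\psi(s,t) = e^{-t}u(s,t)$.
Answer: $\psi(s, t) = - e^{-t} \sin(2 s) \sin(4 t) -  e^{-t} \sin(4 s) \cos(8 t)$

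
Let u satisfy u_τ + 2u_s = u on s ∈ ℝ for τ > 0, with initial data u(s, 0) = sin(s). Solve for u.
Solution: Substitute u = exp(τ)w.
Then u_τ = exp(τ)(w_τ + w), u_s = exp(τ)w_s; substituting and dividing by exp(τ), the lower-order terms cancel: w_τ + 2w_s = 0 (standard advection equation).
Data for w: w(s,0) = u(s,0) = sin(s).
By characteristics (ds/dτ = 2), w(s,τ) = f(s - 2τ) with f = w(·, 0).
So w(s,τ) = sin(s - 2τ), and u(s,τ) = exp(τ)w(s,τ).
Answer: u(s, τ) = exp(τ)sin(s - 2τ)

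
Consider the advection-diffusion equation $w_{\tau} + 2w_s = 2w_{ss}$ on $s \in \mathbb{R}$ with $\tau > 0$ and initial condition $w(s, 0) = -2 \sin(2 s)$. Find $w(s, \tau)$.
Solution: Moving frame: $\eta = s - 2\tau$, $\sigma = \tau$, $w = u(\eta,\sigma)$, so $w_{\tau} = u_{\sigma} - 2u_{\eta}$ and $w_{ss} = u_{\eta\eta}$.
Hence $w_{\tau} + 2w_s = u_{\sigma}$ and the PDE becomes the heat equation $u_{\sigma} = 2u_{\eta\eta}$ on $\eta \in \mathbb{R}$.
Initial data: $u(\eta,0) = w(\eta,0) = -2 \sin(2 \eta)$. Each mode $\sin(n\eta)$ decays as $e^{-2n^2\sigma}$ on $\mathbb{R}$, so $u(\eta,\sigma) = \sum c_n e^{-2n^2\sigma} \sin(n\eta)$ with $c_2=-2$: $u(\eta,\sigma) = -2 e^{-8 \sigma} \sin(2 \eta)$.
Substituting back: $w(s,\tau) = u(s - 2\tau, \tau)$.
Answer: $w(s, \tau) = 2 e^{-8 \tau} \sin(4 \tau - 2 s)$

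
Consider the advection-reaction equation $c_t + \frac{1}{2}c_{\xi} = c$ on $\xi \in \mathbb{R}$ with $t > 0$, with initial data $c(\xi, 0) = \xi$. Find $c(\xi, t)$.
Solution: Substitute $c = e^{t}u$.
Then $c_t = e^{t}(u_t + u)$, $c_{\xi} = e^{t}u_{\xi}$; substituting and dividing by $e^{t}$, the lower-order terms cancel: $u_t + \frac{1}{2}u_{\xi} = 0$ (standard advection equation).
Data for $u$: $u(\xi,0) = c(\xi,0) = \xi$.
By characteristics ($d\xi/dt = 1/2$), $u(\xi,t) = f(\xi - \frac{1}{2}t)$ with $f = u( \cdot , 0)$.
So $u(\xi,t) = -\frac{1}{2} t + \xi$, and $c(\xi,t) = e^{t}u(\xi,t)$.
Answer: $c(\xi, t) = \xi e^{t} - \frac{1}{2} t e^{t}$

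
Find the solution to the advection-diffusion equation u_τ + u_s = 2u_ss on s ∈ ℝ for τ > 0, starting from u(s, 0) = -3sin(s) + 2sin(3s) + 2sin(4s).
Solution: Moving frame: η = s - τ, σ = τ, u = w(η,σ), so u_τ = w_σ - w_η and u_ss = w_ηη.
Hence u_τ + u_s = w_σ and the PDE becomes the heat equation w_σ = 2w_ηη on η ∈ ℝ.
Initial data: w(η,0) = u(η,0) = -3sin(η) + 2sin(3η) + 2sin(4η). Each mode sin(nη) decays as exp(-2n²σ) on ℝ, so w(η,σ) = Σ c_n exp(-2n²σ) sin(nη) with c_1=-3, c_3=2, c_4=2: w(η,σ) = -3exp(-2σ)sin(η) + 2exp(-18σ)sin(3η) + 2exp(-32σ)sin(4η).
Substituting back: u(s,τ) = w(s - τ, τ).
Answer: u(s, τ) = -3exp(-2τ)sin(s - τ) + 2exp(-18τ)sin(3s - 3τ) + 2exp(-32τ)sin(4s - 4τ)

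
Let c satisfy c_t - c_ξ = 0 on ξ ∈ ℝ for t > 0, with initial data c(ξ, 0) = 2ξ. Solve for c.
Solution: By characteristics (dξ/dt = -1), c(ξ,t) = f(ξ + t) with f = c(·, 0).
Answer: c(ξ, t) = 2t + 2ξ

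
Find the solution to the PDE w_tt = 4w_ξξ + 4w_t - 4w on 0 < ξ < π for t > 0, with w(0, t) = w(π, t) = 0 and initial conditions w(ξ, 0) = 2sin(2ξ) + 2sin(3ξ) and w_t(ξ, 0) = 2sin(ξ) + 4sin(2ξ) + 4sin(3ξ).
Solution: Substitute w = exp(2t)u.
Then w_t = exp(2t)(u_t + 2u), w_tt = exp(2t)(u_tt + 4u_t + 4u), w_ξξ = exp(2t)u_ξξ; substituting and dividing by exp(2t), the lower-order terms cancel: u_tt = 4u_ξξ (standard wave equation).
Data for u: u(ξ,0) = w(ξ,0) = 2sin(2ξ) + 2sin(3ξ); u_t(ξ,0) = w_t(ξ,0) - 2w(ξ,0) = 2sin(ξ). The boundary conditions carry over: u(0,t) = u(π,t) = 0.
Separating variables: u = Σ [A_n cos(ω_n t) + B_n sin(ω_n t)] sin(nξ), ω_n = 2n. From ICs (B_n = velocity coefficient / ω_n): A_2=2, A_3=2, B_1=1.
So u(ξ,t) = sin(2t)sin(ξ) + 2sin(2ξ)cos(4t) + 2sin(3ξ)cos(6t), and w(ξ,t) = exp(2t)u(ξ,t).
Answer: w(ξ, t) = exp(2t)sin(2t)sin(ξ) + 2exp(2t)sin(2ξ)cos(4t) + 2exp(2t)sin(3ξ)cos(6t)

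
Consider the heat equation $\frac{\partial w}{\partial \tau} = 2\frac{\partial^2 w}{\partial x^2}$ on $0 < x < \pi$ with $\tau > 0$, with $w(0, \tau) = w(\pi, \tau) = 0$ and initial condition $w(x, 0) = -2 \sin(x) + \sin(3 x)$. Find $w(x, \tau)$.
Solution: Using separation of variables $w = X(x)T(\tau)$:
Eigenfunctions: $\sin(nx)$, $n = 1, 2, 3, \ldots$
General solution: $w(x, \tau) = \sum c_n \sin(nx) e^{-2n^2 \tau}$
Matching $w(x,0) = -2 \sin(x) + \sin(3 x)$ term by term: $c_1=-2, c_3=1$.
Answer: $w(x, \tau) = -2 e^{-2 \tau} \sin(x) + e^{-18 \tau} \sin(3 x)$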